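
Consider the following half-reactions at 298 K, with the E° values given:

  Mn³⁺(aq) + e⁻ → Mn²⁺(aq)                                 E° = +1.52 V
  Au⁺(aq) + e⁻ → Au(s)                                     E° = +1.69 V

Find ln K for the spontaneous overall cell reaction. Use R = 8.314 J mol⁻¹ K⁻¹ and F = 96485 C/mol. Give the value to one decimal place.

Cathode: Au⁺/Au; anode: Mn³⁺/Mn²⁺. E°cell = (+1.69) − (+1.52) = +0.17 V, with n = 1.
ΔG° = −nFE° = −RT ln K, so ln K = nFE°/(RT) = (1)(96485)(+0.17) / ((8.314)(298)) = 6.620.

6.6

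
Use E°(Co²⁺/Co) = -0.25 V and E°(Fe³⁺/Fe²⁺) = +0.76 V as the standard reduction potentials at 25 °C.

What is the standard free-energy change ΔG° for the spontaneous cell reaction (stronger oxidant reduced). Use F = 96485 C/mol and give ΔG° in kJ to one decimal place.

Fe³⁺/Fe²⁺ (E° = +0.76 V) is the cathode; Co²⁺/Co (E° = -0.25 V) is the anode, so E°cell = +1.01 V.
Balancing electrons gives n = 2 (lcm of 1 and 2).
ΔG° = −nFE° = −(2)(96485)(+1.01) = -194,900 J = -194.9 kJ.

-194.9 kJ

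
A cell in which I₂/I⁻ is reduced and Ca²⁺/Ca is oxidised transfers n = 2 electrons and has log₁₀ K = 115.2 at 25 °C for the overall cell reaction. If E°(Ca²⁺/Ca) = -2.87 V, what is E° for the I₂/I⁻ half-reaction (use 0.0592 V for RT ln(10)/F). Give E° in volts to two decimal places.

E°cell = (0.0592/n)·log K = (0.0592/2)(115.2) = +3.410 V.
Since I₂/I⁻ is the cathode and Ca²⁺/Ca the anode, E°cell = E°(I₂/I⁻) − E°(Ca²⁺/Ca).
So E°(I₂/I⁻) = E°cell + E°(Ca²⁺/Ca) = +3.410 + (-2.87) = +0.54 V.

+0.54 V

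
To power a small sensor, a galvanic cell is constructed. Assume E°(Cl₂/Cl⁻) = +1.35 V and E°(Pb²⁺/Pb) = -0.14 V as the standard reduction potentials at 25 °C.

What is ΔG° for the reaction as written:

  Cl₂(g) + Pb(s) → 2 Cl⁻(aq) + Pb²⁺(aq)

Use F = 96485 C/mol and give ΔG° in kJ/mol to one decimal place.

-287.5 kJ/mol

As written, Cl₂/Cl⁻ is reduced (cathode) and Pb²⁺/Pb is oxidised (anode), so E°cell = (+1.35) − (-0.14) = +1.49 V.
Balancing electrons gives n = 2.
ΔG° = −nFE° = −(2)(96485)(+1.49) = -287,525 J = -287.5 kJ/mol.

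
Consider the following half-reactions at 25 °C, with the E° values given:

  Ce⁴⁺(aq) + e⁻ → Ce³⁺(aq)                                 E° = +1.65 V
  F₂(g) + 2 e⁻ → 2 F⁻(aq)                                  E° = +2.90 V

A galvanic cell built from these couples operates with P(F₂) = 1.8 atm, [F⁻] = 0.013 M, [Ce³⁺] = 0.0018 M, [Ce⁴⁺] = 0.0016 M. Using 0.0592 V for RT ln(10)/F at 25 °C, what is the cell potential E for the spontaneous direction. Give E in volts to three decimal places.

+1.372 V

F₂/F⁻ is the cathode (higher E°), Ce⁴⁺/Ce³⁺ the anode: E°cell = +2.90 − (+1.65) = +1.25 V, n = 2.
Overall: F₂(g) + 2 Ce³⁺(aq) → 2 F⁻(aq) + 2 Ce⁴⁺(aq)
Q = [F⁻]^2·[Ce⁴⁺]^2 / (P(F₂)·[Ce³⁺]^2); log Q = -4.130.
E = E° − (0.0592/n) log Q = +1.25 − (0.0592/2)(-4.130) = +1.372 V.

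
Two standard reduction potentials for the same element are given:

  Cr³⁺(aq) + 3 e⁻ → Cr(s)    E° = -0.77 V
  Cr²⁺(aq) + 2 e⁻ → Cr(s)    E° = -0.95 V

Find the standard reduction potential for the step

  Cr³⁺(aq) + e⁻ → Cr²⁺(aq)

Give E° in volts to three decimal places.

Sequential free energies add, so n₃E°₃ = n₁E°₁ + n₂E°₂.
With n₃ = 3, and the known step contributing 2×(-0.95) V, the unknown satisfies 1·E° = 3×(-0.77) − 2×(-0.95) = -0.410.
E° = -0.410 / 1 = -0.410 V.

-0.410 V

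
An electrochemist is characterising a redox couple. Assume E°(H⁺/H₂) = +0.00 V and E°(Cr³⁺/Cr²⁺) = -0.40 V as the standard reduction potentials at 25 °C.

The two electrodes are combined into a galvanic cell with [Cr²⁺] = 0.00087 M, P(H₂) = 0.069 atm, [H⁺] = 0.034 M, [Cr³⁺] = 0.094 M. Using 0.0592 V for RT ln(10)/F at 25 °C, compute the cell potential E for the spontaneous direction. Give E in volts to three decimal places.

H⁺/H₂ is the cathode (higher E°), Cr³⁺/Cr²⁺ the anode: E°cell = +0.00 − (-0.40) = +0.40 V, n = 2.
Overall: 2 H⁺(aq) + 2 Cr²⁺(aq) → H₂(g) + 2 Cr³⁺(aq)
Q = P(H₂)·[Cr³⁺]^2 / ([H⁺]^2·[Cr²⁺]^2); log Q = 5.843.
E = E° − (0.0592/n) log Q = +0.40 − (0.0592/2)(5.843) = +0.227 V.

+0.227 V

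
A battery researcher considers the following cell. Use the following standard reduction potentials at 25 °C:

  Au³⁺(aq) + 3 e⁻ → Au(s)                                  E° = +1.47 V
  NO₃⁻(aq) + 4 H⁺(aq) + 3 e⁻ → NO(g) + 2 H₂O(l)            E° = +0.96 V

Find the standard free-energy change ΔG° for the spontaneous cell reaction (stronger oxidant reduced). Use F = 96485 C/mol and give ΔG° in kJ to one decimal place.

-147.6 kJ

Au³⁺/Au (E° = +1.47 V) is the cathode; NO₃⁻/NO (E° = +0.96 V) is the anode, so E°cell = +0.51 V.
Balancing electrons gives n = 3 (lcm of 3 and 3).
ΔG° = −nFE° = −(3)(96485)(+0.51) = -147,622 J = -147.6 kJ.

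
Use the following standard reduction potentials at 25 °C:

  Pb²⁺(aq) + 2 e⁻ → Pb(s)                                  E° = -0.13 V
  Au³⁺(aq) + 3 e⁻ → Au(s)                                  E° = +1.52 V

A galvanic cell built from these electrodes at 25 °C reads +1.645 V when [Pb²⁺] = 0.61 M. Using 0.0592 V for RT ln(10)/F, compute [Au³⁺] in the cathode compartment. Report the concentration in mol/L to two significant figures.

0.27 M

Au³⁺/Au is the cathode, Pb²⁺/Pb the anode: E°cell = +1.65 V, n = 6.
Overall reaction: 2 Au³⁺(aq) + 3 Pb(s) → 2 Au(s) + 3 Pb²⁺(aq); Q = [Pb²⁺]^3/[Au³⁺]^2.
From E = E° − (0.0592/n) log Q: log Q = (E° − E)·n/0.0592 = (+1.65 − (+1.645))·6/0.0592 = 0.5068.
So 2·log[Au³⁺] = 3·log(0.61) − log Q = -0.6440 − (0.5068) = -1.1508; log[Au³⁺] = -1.1508 / 2 = -0.5754; [Au³⁺] = 10^(-0.5754) ≈ 0.27 M.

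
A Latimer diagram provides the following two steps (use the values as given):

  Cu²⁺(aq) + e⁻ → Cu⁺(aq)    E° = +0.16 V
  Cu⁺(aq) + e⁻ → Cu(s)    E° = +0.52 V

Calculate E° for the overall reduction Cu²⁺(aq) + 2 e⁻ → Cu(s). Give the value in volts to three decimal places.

Since ΔG° = −nFE° is additive over sequential reductions, n₃E°₃ = n₁E°₁ + n₂E°₂.
E°₃ = (1×+0.16 + 1×+0.52) / 2 = (+0.680) / 2 = +0.340 V.

+0.340 V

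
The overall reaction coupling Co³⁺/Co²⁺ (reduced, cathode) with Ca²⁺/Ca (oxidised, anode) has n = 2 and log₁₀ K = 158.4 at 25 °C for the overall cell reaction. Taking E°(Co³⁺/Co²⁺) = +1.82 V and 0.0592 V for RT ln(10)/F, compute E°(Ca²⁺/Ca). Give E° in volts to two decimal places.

-2.87 V

E°cell = (0.0592/n)·log K = (0.0592/2)(158.4) = +4.689 V.
Since Co³⁺/Co²⁺ is the cathode and Ca²⁺/Ca the anode, E°cell = E°(Co³⁺/Co²⁺) − E°(Ca²⁺/Ca).
So E°(Ca²⁺/Ca) = E°(Co³⁺/Co²⁺) − E°cell = (+1.82) − (+4.689) = -2.87 V.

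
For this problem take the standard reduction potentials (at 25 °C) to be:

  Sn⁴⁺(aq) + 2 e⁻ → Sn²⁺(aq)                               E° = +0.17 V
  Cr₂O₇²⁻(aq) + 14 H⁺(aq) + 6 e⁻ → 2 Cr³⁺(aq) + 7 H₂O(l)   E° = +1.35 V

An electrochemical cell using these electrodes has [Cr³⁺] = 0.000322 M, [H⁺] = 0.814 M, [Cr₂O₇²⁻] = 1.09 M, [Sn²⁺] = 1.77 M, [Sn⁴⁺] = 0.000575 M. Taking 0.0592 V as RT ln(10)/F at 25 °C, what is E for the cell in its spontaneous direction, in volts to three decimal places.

+1.340 V

Cr₂O₇²⁻/Cr³⁺ is the cathode (higher E°), Sn⁴⁺/Sn²⁺ the anode: E°cell = +1.35 − (+0.17) = +1.18 V, n = 6.
Overall: Cr₂O₇²⁻(aq) + 14 H⁺(aq) + 3 Sn²⁺(aq) → 2 Cr³⁺(aq) + 7 H₂O(l) + 3 Sn⁴⁺(aq)
Q = [Cr³⁺]^2·[Sn⁴⁺]^3 / ([Cr₂O₇²⁻]·[H⁺]^14·[Sn²⁺]^3); log Q = -16.235.
E = E° − (0.0592/n) log Q = +1.18 − (0.0592/6)(-16.235) = +1.340 V.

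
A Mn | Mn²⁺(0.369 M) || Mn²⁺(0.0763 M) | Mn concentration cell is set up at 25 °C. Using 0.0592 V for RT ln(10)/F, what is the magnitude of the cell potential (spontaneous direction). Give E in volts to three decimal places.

+0.020 V

For a concentration cell E°cell = 0. The 0.369 M side is the cathode (reduction is favoured where [Mn²⁺] is higher).
With n = 2, E = −(0.0592/2) log([Mn²⁺]ₐₙ/[Mn²⁺]꜀ₐₜ) = −(0.0592/2) log(0.0763/0.369) = −(0.0592/2)(-0.685) = +0.020 V.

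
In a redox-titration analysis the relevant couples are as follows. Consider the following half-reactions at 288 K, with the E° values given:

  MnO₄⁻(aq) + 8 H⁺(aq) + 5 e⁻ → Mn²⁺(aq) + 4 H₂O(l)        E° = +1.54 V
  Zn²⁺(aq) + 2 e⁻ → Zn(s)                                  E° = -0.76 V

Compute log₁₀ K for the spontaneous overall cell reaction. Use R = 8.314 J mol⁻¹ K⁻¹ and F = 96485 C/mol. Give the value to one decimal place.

402.5

Cathode: MnO₄⁻/Mn²⁺; anode: Zn²⁺/Zn. E°cell = (+1.54) − (-0.76) = +2.30 V, with n = 10.
ΔG° = −nFE° = −RT ln K, so ln K = nFE°/(RT) = (10)(96485)(+2.30) / ((8.314)(288)) = 926.798.
log₁₀ K = 926.798 / ln 10 = 402.5.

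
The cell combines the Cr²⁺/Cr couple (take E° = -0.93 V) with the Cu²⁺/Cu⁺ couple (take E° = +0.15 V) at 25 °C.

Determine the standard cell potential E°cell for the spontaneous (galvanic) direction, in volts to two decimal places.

The Cu²⁺/Cu⁺ couple has the higher reduction potential, so it is the cathode; Cr²⁺/Cr is oxidised at the anode.
E°cell = E°(cathode) − E°(anode) = (+0.15) − (-0.93) = +1.08 V.

+1.08 V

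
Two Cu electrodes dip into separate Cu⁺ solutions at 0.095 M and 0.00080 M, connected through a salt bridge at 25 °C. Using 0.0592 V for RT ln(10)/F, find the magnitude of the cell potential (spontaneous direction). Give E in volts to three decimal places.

For a concentration cell E°cell = 0. The 0.095 M side is the cathode (reduction is favoured where [Cu⁺] is higher).
With n = 1, E = −(0.0592/1) log([Cu⁺]ₐₙ/[Cu⁺]꜀ₐₜ) = −(0.0592/1) log(0.0008/0.095) = −(0.0592/1)(-2.075) = +0.123 V.

+0.123 V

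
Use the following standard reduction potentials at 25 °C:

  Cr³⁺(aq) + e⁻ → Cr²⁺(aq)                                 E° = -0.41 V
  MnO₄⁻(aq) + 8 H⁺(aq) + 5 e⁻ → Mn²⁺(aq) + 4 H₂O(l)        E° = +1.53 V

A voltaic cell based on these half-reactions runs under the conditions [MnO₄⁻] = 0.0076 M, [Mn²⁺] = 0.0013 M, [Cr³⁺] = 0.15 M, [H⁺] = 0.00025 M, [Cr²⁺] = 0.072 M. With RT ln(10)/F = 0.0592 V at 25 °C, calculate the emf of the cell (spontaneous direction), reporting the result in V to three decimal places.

MnO₄⁻/Mn²⁺ is the cathode (higher E°), Cr³⁺/Cr²⁺ the anode: E°cell = +1.53 − (-0.41) = +1.94 V, n = 5.
Overall: MnO₄⁻(aq) + 8 H⁺(aq) + 5 Cr²⁺(aq) → Mn²⁺(aq) + 4 H₂O(l) + 5 Cr³⁺(aq)
Q = [Mn²⁺]·[Cr³⁺]^5 / ([MnO₄⁻]·[H⁺]^8·[Cr²⁺]^5); log Q = 29.643.
E = E° − (0.0592/n) log Q = +1.94 − (0.0592/5)(29.643) = +1.589 V.

+1.589 V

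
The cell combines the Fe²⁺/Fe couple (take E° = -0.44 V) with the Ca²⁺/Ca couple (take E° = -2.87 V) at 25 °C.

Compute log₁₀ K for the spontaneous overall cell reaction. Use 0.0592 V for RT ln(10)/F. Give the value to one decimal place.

Cathode: Fe²⁺/Fe; anode: Ca²⁺/Ca. E°cell = +2.43 V, n = 2.
log K = nE°cell / 0.0592 = (2)(+2.43) / 0.0592 = 82.1.

82.1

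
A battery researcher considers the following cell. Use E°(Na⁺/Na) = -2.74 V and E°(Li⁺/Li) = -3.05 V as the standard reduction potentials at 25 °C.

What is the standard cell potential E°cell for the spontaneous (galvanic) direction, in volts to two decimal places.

+0.31 V

The Na⁺/Na couple has the higher reduction potential, so it is the cathode; Li⁺/Li is oxidised at the anode.
E°cell = E°(cathode) − E°(anode) = (-2.74) − (-3.05) = +0.31 V.
Since E°cell > 0, the reaction is spontaneous under standard conditions.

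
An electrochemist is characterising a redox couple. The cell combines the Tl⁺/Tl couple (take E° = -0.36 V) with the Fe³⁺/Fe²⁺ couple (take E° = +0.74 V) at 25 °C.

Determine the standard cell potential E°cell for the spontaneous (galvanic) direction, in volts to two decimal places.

The Fe³⁺/Fe²⁺ couple has the higher reduction potential, so it is the cathode; Tl⁺/Tl is oxidised at the anode.
E°cell = E°(cathode) − E°(anode) = (+0.74) − (-0.36) = +1.10 V.

+1.10 V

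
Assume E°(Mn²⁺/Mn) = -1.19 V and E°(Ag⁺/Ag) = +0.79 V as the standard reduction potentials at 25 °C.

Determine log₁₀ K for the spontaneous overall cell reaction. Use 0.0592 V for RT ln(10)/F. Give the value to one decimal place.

66.9

Cathode: Ag⁺/Ag; anode: Mn²⁺/Mn. E°cell = +1.98 V, n = 2.
log K = nE°cell / 0.0592 = (2)(+1.98) / 0.0592 = 66.9.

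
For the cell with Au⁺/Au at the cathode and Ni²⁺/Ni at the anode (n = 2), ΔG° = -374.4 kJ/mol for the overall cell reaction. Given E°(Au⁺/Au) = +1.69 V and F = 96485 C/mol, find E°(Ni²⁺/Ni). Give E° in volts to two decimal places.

-0.25 V

E°cell = −ΔG°/(nF) = −(-374.4×10³)/((2)(96485)) = +1.940 V.
Since Au⁺/Au is the cathode and Ni²⁺/Ni the anode, E°cell = E°(Au⁺/Au) − E°(Ni²⁺/Ni).
So E°(Ni²⁺/Ni) = E°(Au⁺/Au) − E°cell = (+1.69) − (+1.940) = -0.25 V.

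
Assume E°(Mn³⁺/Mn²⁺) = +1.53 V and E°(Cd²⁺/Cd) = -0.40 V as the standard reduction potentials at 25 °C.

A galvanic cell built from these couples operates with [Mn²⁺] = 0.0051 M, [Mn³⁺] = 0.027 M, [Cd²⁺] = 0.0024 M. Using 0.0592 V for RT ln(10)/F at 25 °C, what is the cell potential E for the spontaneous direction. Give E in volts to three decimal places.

+2.050 V

Mn³⁺/Mn²⁺ is the cathode (higher E°), Cd²⁺/Cd the anode: E°cell = +1.53 − (-0.40) = +1.93 V, n = 2.
Overall: 2 Mn³⁺(aq) + Cd(s) → 2 Mn²⁺(aq) + Cd²⁺(aq)
Q = [Mn²⁺]^2·[Cd²⁺] / ([Mn³⁺]^2); log Q = -4.067.
E = E° − (0.0592/n) log Q = +1.93 − (0.0592/2)(-4.067) = +2.050 V.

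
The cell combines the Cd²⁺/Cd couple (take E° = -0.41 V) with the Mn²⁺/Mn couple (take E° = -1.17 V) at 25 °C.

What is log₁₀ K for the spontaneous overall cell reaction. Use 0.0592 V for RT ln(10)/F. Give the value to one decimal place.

Cathode: Cd²⁺/Cd; anode: Mn²⁺/Mn. E°cell = +0.76 V, n = 2.
log K = nE°cell / 0.0592 = (2)(+0.76) / 0.0592 = 25.7.

25.7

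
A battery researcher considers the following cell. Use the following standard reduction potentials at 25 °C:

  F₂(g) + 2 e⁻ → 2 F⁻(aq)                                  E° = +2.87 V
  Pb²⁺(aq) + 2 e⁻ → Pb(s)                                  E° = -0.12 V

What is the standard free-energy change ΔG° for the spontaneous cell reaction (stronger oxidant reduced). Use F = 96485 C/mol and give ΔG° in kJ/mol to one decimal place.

F₂/F⁻ (E° = +2.87 V) is the cathode; Pb²⁺/Pb (E° = -0.12 V) is the anode, so E°cell = +2.99 V.
Balancing electrons gives n = 2 (lcm of 2 and 2).
ΔG° = −nFE° = −(2)(96485)(+2.99) = -576,980 J = -577.0 kJ/mol.

-577.0 kJ/mol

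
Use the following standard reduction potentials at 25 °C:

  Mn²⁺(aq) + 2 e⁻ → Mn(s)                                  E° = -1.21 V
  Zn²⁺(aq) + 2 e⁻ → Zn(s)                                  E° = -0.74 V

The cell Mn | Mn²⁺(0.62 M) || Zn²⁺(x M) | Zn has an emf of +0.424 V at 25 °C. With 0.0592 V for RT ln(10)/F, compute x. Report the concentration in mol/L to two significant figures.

0.017 M

Zn²⁺/Zn is the cathode, Mn²⁺/Mn the anode: E°cell = +0.47 V, n = 2.
Overall reaction: Zn²⁺(aq) + Mn(s) → Zn(s) + Mn²⁺(aq); Q = [Mn²⁺]^1/[Zn²⁺]^1.
From E = E° − (0.0592/n) log Q: log Q = (E° − E)·n/0.0592 = (+0.47 − (+0.424))·2/0.0592 = 1.5541.
So 1·log[Zn²⁺] = 1·log(0.62) − log Q = -0.2076 − (1.5541) = -1.7617; [Zn²⁺] = 10^(-1.7617) ≈ 0.017 M.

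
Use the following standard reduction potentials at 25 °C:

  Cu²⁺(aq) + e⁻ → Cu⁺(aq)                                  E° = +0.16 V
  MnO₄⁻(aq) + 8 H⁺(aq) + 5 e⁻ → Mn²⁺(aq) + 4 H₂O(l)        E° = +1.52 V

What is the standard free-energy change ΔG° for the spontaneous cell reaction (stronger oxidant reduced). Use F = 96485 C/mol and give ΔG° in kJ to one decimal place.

-656.1 kJ

MnO₄⁻/Mn²⁺ (E° = +1.52 V) is the cathode; Cu²⁺/Cu⁺ (E° = +0.16 V) is the anode, so E°cell = +1.36 V.
Balancing electrons gives n = 5 (lcm of 5 and 1).
ΔG° = −nFE° = −(5)(96485)(+1.36) = -656,098 J = -656.1 kJ.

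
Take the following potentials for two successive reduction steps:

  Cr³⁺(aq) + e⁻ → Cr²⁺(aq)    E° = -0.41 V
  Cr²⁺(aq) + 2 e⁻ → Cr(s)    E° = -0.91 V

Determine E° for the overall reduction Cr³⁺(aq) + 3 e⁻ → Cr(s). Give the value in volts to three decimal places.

Since ΔG° = −nFE° is additive over sequential reductions, n₃E°₃ = n₁E°₁ + n₂E°₂.
E°₃ = (1×-0.41 + 2×-0.91) / 3 = (-2.230) / 3 = -0.743 V.

-0.743 V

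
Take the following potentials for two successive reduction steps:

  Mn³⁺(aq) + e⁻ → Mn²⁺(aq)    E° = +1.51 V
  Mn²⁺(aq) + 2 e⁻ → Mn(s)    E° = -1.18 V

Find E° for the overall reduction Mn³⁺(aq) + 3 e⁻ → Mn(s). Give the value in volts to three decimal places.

Standard free energies of sequential steps add: ΔG°₃ = ΔG°₁ + ΔG°₂, so n₃E°₃ = n₁E°₁ + n₂E°₂.
E°₃ = (1×+1.51 + 2×-1.18) / 3 = (-0.850) / 3 = -0.283 V.

-0.283 V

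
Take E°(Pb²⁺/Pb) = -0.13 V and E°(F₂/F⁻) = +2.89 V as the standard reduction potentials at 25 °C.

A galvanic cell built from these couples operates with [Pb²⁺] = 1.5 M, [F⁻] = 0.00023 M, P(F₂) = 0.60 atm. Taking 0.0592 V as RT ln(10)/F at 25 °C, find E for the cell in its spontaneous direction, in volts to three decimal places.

+3.224 V

F₂/F⁻ is the cathode (higher E°), Pb²⁺/Pb the anode: E°cell = +2.89 − (-0.13) = +3.02 V, n = 2.
Overall: F₂(g) + Pb(s) → 2 F⁻(aq) + Pb²⁺(aq)
Q = [F⁻]^2·[Pb²⁺] / (P(F₂)); log Q = -6.879.
E = E° − (0.0592/n) log Q = +3.02 − (0.0592/2)(-6.879) = +3.224 V.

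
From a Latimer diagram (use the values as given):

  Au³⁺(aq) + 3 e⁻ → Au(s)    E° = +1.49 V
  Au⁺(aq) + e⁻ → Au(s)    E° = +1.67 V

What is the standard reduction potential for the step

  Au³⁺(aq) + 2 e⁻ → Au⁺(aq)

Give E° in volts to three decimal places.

Sequential free energies add, so n₃E°₃ = n₁E°₁ + n₂E°₂.
With n₃ = 3, and the known step contributing 1×(+1.67) V, the unknown satisfies 2·E° = 3×(+1.49) − 1×(+1.67) = +2.800.
E° = +2.800 / 2 = +1.400 V.

+1.400 V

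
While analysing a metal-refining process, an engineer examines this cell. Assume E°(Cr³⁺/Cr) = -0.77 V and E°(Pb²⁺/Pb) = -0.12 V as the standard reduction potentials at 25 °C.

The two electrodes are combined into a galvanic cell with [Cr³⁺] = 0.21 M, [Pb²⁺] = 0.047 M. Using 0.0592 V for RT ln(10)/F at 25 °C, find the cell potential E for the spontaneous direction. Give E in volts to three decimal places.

Pb²⁺/Pb is the cathode (higher E°), Cr³⁺/Cr the anode: E°cell = -0.12 − (-0.77) = +0.65 V, n = 6.
Overall: 3 Pb²⁺(aq) + 2 Cr(s) → 3 Pb(s) + 2 Cr³⁺(aq)
Q = [Cr³⁺]^2 / ([Pb²⁺]^3); log Q = 2.628.
E = E° − (0.0592/n) log Q = +0.65 − (0.0592/6)(2.628) = +0.624 V.

+0.624 V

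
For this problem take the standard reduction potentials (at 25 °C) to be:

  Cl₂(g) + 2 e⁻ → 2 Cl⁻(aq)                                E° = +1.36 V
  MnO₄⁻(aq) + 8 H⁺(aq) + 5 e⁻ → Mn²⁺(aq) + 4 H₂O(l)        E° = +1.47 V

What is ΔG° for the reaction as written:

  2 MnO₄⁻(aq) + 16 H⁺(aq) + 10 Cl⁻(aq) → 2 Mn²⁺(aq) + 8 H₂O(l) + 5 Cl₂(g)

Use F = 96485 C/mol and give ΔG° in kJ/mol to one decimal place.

-106.1 kJ/mol

As written, MnO₄⁻/Mn²⁺ is reduced (cathode) and Cl₂/Cl⁻ is oxidised (anode), so E°cell = (+1.47) − (+1.36) = +0.11 V.
Balancing electrons gives n = 10.
ΔG° = −nFE° = −(10)(96485)(+0.11) = -106,134 J = -106.1 kJ/mol.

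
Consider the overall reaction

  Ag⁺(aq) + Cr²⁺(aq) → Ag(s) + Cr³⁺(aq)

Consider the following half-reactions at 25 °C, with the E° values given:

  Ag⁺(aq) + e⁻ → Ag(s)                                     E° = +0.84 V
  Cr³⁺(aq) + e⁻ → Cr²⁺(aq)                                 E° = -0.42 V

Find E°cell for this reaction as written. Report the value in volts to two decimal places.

+1.26 V

The Ag⁺/Ag couple has the higher reduction potential, so it is the cathode; Cr³⁺/Cr²⁺ is oxidised at the anode.
E°cell = E°(cathode) − E°(anode) = (+0.84) − (-0.42) = +1.26 V.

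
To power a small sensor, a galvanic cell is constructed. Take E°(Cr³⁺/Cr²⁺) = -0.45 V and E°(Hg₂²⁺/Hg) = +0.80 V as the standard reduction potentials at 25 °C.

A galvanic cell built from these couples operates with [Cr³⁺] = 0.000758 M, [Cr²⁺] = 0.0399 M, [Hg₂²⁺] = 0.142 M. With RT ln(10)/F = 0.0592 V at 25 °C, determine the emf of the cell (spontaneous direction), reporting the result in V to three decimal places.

Hg₂²⁺/Hg is the cathode (higher E°), Cr³⁺/Cr²⁺ the anode: E°cell = +0.80 − (-0.45) = +1.25 V, n = 2.
Overall: Hg₂²⁺(aq) + 2 Cr²⁺(aq) → 2 Hg(l) + 2 Cr³⁺(aq)
Q = [Cr³⁺]^2 / ([Hg₂²⁺]·[Cr²⁺]^2); log Q = -2.595.
E = E° − (0.0592/n) log Q = +1.25 − (0.0592/2)(-2.595) = +1.327 V.

+1.327 V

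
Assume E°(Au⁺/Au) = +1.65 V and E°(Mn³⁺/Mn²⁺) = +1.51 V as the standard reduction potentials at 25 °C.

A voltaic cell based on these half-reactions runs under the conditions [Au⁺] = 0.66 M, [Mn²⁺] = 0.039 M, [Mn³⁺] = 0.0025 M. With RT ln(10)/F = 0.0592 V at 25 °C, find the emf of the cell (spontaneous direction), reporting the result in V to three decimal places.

+0.200 V

Au⁺/Au is the cathode (higher E°), Mn³⁺/Mn²⁺ the anode: E°cell = +1.65 − (+1.51) = +0.14 V, n = 1.
Overall: Au⁺(aq) + Mn²⁺(aq) → Au(s) + Mn³⁺(aq)
Q = [Mn³⁺] / ([Au⁺]·[Mn²⁺]); log Q = -1.013.
E = E° − (0.0592/n) log Q = +0.14 − (0.0592/1)(-1.013) = +0.200 V.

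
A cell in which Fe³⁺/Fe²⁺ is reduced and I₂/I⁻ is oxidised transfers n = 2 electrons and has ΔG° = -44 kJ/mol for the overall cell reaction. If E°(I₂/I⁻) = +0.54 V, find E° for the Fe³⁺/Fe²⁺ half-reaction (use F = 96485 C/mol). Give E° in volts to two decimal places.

+0.77 V

E°cell = −ΔG°/(nF) = −(-44×10³)/((2)(96485)) = +0.228 V.
Since Fe³⁺/Fe²⁺ is the cathode and I₂/I⁻ the anode, E°cell = E°(Fe³⁺/Fe²⁺) − E°(I₂/I⁻).
So E°(Fe³⁺/Fe²⁺) = E°cell + E°(I₂/I⁻) = +0.228 + (+0.54) = +0.77 V.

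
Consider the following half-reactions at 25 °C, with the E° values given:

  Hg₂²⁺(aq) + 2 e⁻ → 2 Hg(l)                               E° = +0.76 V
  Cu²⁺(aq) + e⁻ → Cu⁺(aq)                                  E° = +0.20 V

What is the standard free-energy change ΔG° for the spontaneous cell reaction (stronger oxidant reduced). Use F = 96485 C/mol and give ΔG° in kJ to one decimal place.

Hg₂²⁺/Hg (E° = +0.76 V) is the cathode; Cu²⁺/Cu⁺ (E° = +0.20 V) is the anode, so E°cell = +0.56 V.
Balancing electrons gives n = 2 (lcm of 2 and 1).
ΔG° = −nFE° = −(2)(96485)(+0.56) = -108,063 J = -108.1 kJ.

-108.1 kJ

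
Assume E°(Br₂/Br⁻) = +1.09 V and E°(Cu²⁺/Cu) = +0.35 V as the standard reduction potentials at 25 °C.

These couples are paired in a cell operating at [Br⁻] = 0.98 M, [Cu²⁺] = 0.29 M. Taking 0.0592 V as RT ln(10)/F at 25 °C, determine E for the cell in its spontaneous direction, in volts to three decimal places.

Br₂/Br⁻ is the cathode (higher E°), Cu²⁺/Cu the anode: E°cell = +1.09 − (+0.35) = +0.74 V, n = 2.
Overall: Br₂(l) + Cu(s) → 2 Br⁻(aq) + Cu²⁺(aq)
Q = [Br⁻]^2·[Cu²⁺]; log Q = -0.555.
E = E° − (0.0592/n) log Q = +0.74 − (0.0592/2)(-0.555) = +0.756 V.

+0.756 V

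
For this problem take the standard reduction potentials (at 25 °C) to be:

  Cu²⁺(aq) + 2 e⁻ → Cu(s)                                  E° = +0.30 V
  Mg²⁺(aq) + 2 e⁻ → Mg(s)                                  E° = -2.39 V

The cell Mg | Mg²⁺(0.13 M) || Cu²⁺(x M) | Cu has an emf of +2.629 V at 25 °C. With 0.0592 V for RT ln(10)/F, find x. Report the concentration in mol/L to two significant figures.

0.0011 M

Cu²⁺/Cu is the cathode, Mg²⁺/Mg the anode: E°cell = +2.69 V, n = 2.
Overall reaction: Cu²⁺(aq) + Mg(s) → Cu(s) + Mg²⁺(aq); Q = [Mg²⁺]^1/[Cu²⁺]^1.
From E = E° − (0.0592/n) log Q: log Q = (E° − E)·n/0.0592 = (+2.69 − (+2.629))·2/0.0592 = 2.0608.
So 1·log[Cu²⁺] = 1·log(0.13) − log Q = -0.8861 − (2.0608) = -2.9469; [Cu²⁺] = 10^(-2.9469) ≈ 0.0011 M.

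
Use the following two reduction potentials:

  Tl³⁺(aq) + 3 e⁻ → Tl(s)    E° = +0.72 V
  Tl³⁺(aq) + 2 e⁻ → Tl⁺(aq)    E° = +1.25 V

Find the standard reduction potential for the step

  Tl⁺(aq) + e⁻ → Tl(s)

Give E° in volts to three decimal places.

Sequential free energies add, so n₃E°₃ = n₁E°₁ + n₂E°₂.
With n₃ = 3, and the known step contributing 2×(+1.25) V, the unknown satisfies 1·E° = 3×(+0.72) − 2×(+1.25) = -0.340.
E° = -0.340 / 1 = -0.340 V.

-0.340 V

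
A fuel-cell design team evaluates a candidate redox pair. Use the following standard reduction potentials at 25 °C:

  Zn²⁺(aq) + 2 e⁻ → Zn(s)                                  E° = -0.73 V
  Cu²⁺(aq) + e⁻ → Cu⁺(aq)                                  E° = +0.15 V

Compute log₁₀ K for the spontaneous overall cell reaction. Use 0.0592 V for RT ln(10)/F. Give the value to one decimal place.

29.7

Cathode: Cu²⁺/Cu⁺; anode: Zn²⁺/Zn. E°cell = +0.88 V, n = 2.
log K = nE°cell / 0.0592 = (2)(+0.88) / 0.0592 = 29.7.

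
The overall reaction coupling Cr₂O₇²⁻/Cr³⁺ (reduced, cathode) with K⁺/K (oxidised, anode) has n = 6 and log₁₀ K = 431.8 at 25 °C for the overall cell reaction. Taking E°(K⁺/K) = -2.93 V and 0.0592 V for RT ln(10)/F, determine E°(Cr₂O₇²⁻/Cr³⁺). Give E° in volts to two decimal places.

E°cell = (0.0592/n)·log K = (0.0592/6)(431.8) = +4.260 V.
Since Cr₂O₇²⁻/Cr³⁺ is the cathode and K⁺/K the anode, E°cell = E°(Cr₂O₇²⁻/Cr³⁺) − E°(K⁺/K).
So E°(Cr₂O₇²⁻/Cr³⁺) = E°cell + E°(K⁺/K) = +4.260 + (-2.93) = +1.33 V.

+1.33 V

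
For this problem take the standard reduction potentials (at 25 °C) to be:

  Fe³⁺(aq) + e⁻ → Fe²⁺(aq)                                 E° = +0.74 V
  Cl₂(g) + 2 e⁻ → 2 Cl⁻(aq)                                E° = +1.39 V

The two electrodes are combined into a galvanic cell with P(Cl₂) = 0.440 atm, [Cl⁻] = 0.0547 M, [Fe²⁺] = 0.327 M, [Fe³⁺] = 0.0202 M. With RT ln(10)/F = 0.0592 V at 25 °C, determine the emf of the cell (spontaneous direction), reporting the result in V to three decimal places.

+0.786 V

Cl₂/Cl⁻ is the cathode (higher E°), Fe³⁺/Fe²⁺ the anode: E°cell = +1.39 − (+0.74) = +0.65 V, n = 2.
Overall: Cl₂(g) + 2 Fe²⁺(aq) → 2 Cl⁻(aq) + 2 Fe³⁺(aq)
Q = [Cl⁻]^2·[Fe³⁺]^2 / (P(Cl₂)·[Fe²⁺]^2); log Q = -4.586.
E = E° − (0.0592/n) log Q = +0.65 − (0.0592/2)(-4.586) = +0.786 V.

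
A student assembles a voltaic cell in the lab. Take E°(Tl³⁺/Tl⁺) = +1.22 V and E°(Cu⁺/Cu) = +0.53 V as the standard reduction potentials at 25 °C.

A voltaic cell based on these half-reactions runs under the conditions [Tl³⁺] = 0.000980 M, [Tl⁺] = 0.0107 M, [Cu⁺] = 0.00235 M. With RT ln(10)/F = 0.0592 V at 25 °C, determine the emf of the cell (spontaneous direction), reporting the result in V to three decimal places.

Tl³⁺/Tl⁺ is the cathode (higher E°), Cu⁺/Cu the anode: E°cell = +1.22 − (+0.53) = +0.69 V, n = 2.
Overall: Tl³⁺(aq) + 2 Cu(s) → Tl⁺(aq) + 2 Cu⁺(aq)
Q = [Tl⁺]·[Cu⁺]^2 / ([Tl³⁺]); log Q = -4.220.
E = E° − (0.0592/n) log Q = +0.69 − (0.0592/2)(-4.220) = +0.815 V.

+0.815 V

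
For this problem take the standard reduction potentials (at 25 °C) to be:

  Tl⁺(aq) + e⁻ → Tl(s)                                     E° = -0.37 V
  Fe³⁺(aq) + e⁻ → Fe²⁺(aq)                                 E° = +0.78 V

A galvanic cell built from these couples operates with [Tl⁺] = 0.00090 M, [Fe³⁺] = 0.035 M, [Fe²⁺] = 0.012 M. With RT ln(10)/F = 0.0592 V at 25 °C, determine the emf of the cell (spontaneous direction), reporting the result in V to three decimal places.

Fe³⁺/Fe²⁺ is the cathode (higher E°), Tl⁺/Tl the anode: E°cell = +0.78 − (-0.37) = +1.15 V, n = 1.
Overall: Fe³⁺(aq) + Tl(s) → Fe²⁺(aq) + Tl⁺(aq)
Q = [Fe²⁺]·[Tl⁺] / ([Fe³⁺]); log Q = -3.511.
E = E° − (0.0592/n) log Q = +1.15 − (0.0592/1)(-3.511) = +1.358 V.

+1.358 V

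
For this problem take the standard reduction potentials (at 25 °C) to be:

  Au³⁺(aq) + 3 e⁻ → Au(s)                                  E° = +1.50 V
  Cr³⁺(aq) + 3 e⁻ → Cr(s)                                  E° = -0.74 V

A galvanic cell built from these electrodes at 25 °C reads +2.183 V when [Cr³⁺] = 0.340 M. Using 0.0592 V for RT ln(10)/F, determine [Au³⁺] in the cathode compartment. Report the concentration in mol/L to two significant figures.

0.00044 M

Au³⁺/Au is the cathode, Cr³⁺/Cr the anode: E°cell = +2.24 V, n = 3.
Overall reaction: Au³⁺(aq) + Cr(s) → Au(s) + Cr³⁺(aq); Q = [Cr³⁺]^1/[Au³⁺]^1.
From E = E° − (0.0592/n) log Q: log Q = (E° − E)·n/0.0592 = (+2.24 − (+2.183))·3/0.0592 = 2.8885.
So 1·log[Au³⁺] = 1·log(0.34) − log Q = -0.4685 − (2.8885) = -3.3570; [Au³⁺] = 10^(-3.3570) ≈ 0.00044 M.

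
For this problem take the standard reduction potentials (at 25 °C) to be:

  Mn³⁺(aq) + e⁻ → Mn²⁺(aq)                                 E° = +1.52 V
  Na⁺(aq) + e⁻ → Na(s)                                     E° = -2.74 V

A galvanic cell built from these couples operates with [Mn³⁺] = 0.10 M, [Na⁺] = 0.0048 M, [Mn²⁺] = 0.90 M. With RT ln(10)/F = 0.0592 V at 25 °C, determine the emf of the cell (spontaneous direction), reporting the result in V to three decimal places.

+4.341 V

Mn³⁺/Mn²⁺ is the cathode (higher E°), Na⁺/Na the anode: E°cell = +1.52 − (-2.74) = +4.26 V, n = 1.
Overall: Mn³⁺(aq) + Na(s) → Mn²⁺(aq) + Na⁺(aq)
Q = [Mn²⁺]·[Na⁺] / ([Mn³⁺]); log Q = -1.365.
E = E° − (0.0592/n) log Q = +4.26 − (0.0592/1)(-1.365) = +4.341 V.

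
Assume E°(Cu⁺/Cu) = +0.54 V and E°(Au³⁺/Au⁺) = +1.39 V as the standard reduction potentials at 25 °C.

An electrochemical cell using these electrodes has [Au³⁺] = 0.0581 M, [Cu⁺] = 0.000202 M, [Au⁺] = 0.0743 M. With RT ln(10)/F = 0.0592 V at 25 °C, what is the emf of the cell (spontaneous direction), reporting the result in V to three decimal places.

+1.066 V

Au³⁺/Au⁺ is the cathode (higher E°), Cu⁺/Cu the anode: E°cell = +1.39 − (+0.54) = +0.85 V, n = 2.
Overall: Au³⁺(aq) + 2 Cu(s) → Au⁺(aq) + 2 Cu⁺(aq)
Q = [Au⁺]·[Cu⁺]^2 / ([Au³⁺]); log Q = -7.282.
E = E° − (0.0592/n) log Q = +0.85 − (0.0592/2)(-7.282) = +1.066 V.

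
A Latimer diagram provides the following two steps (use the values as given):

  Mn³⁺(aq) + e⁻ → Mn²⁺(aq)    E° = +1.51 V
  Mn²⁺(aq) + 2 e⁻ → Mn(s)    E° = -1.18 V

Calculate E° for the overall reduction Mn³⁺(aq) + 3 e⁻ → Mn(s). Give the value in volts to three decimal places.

Since ΔG° = −nFE° is additive over sequential reductions, n₃E°₃ = n₁E°₁ + n₂E°₂.
E°₃ = (1×+1.51 + 2×-1.18) / 3 = (-0.850) / 3 = -0.283 V.
Simply averaging or adding the two E° values would be wrong; the electron-weighted sum is required.

-0.283 V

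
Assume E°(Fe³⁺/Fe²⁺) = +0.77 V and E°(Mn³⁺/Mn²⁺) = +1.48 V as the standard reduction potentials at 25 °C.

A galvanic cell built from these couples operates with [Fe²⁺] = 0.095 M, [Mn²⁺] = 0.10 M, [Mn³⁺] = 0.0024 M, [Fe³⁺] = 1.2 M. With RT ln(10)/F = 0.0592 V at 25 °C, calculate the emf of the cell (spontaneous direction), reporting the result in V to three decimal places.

+0.549 V

Mn³⁺/Mn²⁺ is the cathode (higher E°), Fe³⁺/Fe²⁺ the anode: E°cell = +1.48 − (+0.77) = +0.71 V, n = 1.
Overall: Mn³⁺(aq) + Fe²⁺(aq) → Mn²⁺(aq) + Fe³⁺(aq)
Q = [Mn²⁺]·[Fe³⁺] / ([Mn³⁺]·[Fe²⁺]); log Q = 2.721.
E = E° − (0.0592/n) log Q = +0.71 − (0.0592/1)(2.721) = +0.549 V.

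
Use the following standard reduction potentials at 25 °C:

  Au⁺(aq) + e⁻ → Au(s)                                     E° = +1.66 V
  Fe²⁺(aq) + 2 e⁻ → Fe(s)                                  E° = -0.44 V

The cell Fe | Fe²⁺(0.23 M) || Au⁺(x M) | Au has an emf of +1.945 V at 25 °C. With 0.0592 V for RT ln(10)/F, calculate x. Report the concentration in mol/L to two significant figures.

0.0012 M

Au⁺/Au is the cathode, Fe²⁺/Fe the anode: E°cell = +2.10 V, n = 2.
Overall reaction: 2 Au⁺(aq) + Fe(s) → 2 Au(s) + Fe²⁺(aq); Q = [Fe²⁺]^1/[Au⁺]^2.
From E = E° − (0.0592/n) log Q: log Q = (E° − E)·n/0.0592 = (+2.10 − (+1.945))·2/0.0592 = 5.2365.
So 2·log[Au⁺] = 1·log(0.23) − log Q = -0.6383 − (5.2365) = -5.8748; log[Au⁺] = -5.8748 / 2 = -2.9374; [Au⁺] = 10^(-2.9374) ≈ 0.0012 M.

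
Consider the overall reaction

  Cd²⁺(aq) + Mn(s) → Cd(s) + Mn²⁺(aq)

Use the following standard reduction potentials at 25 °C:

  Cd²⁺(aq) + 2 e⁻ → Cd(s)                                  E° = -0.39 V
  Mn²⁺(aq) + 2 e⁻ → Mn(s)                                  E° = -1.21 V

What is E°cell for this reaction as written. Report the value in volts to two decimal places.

The Cd²⁺/Cd couple has the higher reduction potential, so it is the cathode; Mn²⁺/Mn is oxidised at the anode.
E°cell = E°(cathode) − E°(anode) = (-0.39) − (-1.21) = +0.82 V.
Since E°cell > 0, the reaction is spontaneous under standard conditions.

+0.82 V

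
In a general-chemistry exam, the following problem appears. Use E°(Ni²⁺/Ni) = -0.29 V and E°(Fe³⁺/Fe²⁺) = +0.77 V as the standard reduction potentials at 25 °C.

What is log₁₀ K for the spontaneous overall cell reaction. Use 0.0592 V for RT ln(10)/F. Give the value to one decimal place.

Cathode: Fe³⁺/Fe²⁺; anode: Ni²⁺/Ni. E°cell = +1.06 V, n = 2.
log K = nE°cell / 0.0592 = (2)(+1.06) / 0.0592 = 35.8.

35.8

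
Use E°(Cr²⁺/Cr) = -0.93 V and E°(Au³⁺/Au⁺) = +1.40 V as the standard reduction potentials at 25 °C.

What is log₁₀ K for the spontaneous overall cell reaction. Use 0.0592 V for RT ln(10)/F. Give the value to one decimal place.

Cathode: Au³⁺/Au⁺; anode: Cr²⁺/Cr. E°cell = +2.33 V, n = 2.
log K = nE°cell / 0.0592 = (2)(+2.33) / 0.0592 = 78.7.

78.7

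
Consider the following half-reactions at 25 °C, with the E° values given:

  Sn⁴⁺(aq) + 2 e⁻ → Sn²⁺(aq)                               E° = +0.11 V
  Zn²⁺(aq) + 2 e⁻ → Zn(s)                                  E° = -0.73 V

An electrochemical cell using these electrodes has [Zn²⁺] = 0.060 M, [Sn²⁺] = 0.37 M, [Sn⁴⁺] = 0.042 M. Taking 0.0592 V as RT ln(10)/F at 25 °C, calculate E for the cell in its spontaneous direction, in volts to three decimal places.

Sn⁴⁺/Sn²⁺ is the cathode (higher E°), Zn²⁺/Zn the anode: E°cell = +0.11 − (-0.73) = +0.84 V, n = 2.
Overall: Sn⁴⁺(aq) + Zn(s) → Sn²⁺(aq) + Zn²⁺(aq)
Q = [Sn²⁺]·[Zn²⁺] / ([Sn⁴⁺]); log Q = -0.277.
E = E° − (0.0592/n) log Q = +0.84 − (0.0592/2)(-0.277) = +0.848 V.

+0.848 V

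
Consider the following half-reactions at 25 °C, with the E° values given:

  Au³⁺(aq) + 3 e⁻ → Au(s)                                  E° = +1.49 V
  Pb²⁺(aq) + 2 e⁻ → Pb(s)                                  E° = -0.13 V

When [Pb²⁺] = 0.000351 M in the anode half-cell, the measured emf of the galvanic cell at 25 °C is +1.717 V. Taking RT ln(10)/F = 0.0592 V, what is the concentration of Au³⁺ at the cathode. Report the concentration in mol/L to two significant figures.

Au³⁺/Au is the cathode, Pb²⁺/Pb the anode: E°cell = +1.62 V, n = 6.
Overall reaction: 2 Au³⁺(aq) + 3 Pb(s) → 2 Au(s) + 3 Pb²⁺(aq); Q = [Pb²⁺]^3/[Au³⁺]^2.
From E = E° − (0.0592/n) log Q: log Q = (E° − E)·n/0.0592 = (+1.62 − (+1.717))·6/0.0592 = -9.8311.
So 2·log[Au³⁺] = 3·log(0.000351) − log Q = -10.3641 − (-9.8311) = -0.5330; log[Au³⁺] = -0.5330 / 2 = -0.2665; [Au³⁺] = 10^(-0.2665) ≈ 0.54 M.

0.54 M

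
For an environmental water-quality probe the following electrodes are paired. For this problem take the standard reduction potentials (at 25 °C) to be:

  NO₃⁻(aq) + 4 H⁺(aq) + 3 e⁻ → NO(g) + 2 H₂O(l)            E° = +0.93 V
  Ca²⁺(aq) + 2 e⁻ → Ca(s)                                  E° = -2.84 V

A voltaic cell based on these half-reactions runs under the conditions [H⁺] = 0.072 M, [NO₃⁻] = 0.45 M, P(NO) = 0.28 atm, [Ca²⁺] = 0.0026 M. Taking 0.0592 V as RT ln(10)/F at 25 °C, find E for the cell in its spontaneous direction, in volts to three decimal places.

NO₃⁻/NO is the cathode (higher E°), Ca²⁺/Ca the anode: E°cell = +0.93 − (-2.84) = +3.77 V, n = 6.
Overall: 2 NO₃⁻(aq) + 8 H⁺(aq) + 3 Ca(s) → 2 NO(g) + 4 H₂O(l) + 3 Ca²⁺(aq)
Q = P(NO)^2·[Ca²⁺]^3 / ([NO₃⁻]^2·[H⁺]^8); log Q = 0.974.
E = E° − (0.0592/n) log Q = +3.77 − (0.0592/6)(0.974) = +3.760 V.

+3.760 V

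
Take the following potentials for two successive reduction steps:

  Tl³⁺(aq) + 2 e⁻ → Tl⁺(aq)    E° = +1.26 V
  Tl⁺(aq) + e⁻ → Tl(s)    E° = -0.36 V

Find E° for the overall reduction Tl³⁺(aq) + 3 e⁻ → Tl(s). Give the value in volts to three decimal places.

Since ΔG° = −nFE° is additive over sequential reductions, n₃E°₃ = n₁E°₁ + n₂E°₂.
E°₃ = (2×+1.26 + 1×-0.36) / 3 = (+2.160) / 3 = +0.720 V.
E° values themselves are not directly additive — weighting by electron count is essential.

+0.720 V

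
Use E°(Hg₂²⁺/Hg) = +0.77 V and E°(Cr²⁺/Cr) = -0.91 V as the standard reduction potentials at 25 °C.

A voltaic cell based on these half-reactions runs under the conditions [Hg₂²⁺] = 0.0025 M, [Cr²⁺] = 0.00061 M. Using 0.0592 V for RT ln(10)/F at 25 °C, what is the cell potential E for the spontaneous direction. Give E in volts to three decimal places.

+1.698 V

Hg₂²⁺/Hg is the cathode (higher E°), Cr²⁺/Cr the anode: E°cell = +0.77 − (-0.91) = +1.68 V, n = 2.
Overall: Hg₂²⁺(aq) + Cr(s) → 2 Hg(l) + Cr²⁺(aq)
Q = [Cr²⁺] / ([Hg₂²⁺]); log Q = -0.613.
E = E° − (0.0592/n) log Q = +1.68 − (0.0592/2)(-0.613) = +1.698 V.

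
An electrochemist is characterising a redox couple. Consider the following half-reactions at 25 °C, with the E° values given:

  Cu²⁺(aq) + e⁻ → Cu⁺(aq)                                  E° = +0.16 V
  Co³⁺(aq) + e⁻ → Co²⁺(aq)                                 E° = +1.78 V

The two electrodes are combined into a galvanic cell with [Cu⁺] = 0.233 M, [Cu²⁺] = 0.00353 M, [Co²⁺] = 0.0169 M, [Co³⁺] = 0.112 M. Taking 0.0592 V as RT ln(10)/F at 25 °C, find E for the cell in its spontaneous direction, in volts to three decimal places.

+1.776 V

Co³⁺/Co²⁺ is the cathode (higher E°), Cu²⁺/Cu⁺ the anode: E°cell = +1.78 − (+0.16) = +1.62 V, n = 1.
Overall: Co³⁺(aq) + Cu⁺(aq) → Co²⁺(aq) + Cu²⁺(aq)
Q = [Co²⁺]·[Cu²⁺] / ([Co³⁺]·[Cu⁺]); log Q = -2.641.
E = E° − (0.0592/n) log Q = +1.62 − (0.0592/1)(-2.641) = +1.776 V.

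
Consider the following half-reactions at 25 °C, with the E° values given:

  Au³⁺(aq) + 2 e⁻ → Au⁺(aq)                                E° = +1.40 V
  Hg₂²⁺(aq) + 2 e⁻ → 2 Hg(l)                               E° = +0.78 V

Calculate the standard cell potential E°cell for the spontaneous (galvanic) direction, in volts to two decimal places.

The Au³⁺/Au⁺ couple has the higher reduction potential, so it is the cathode; Hg₂²⁺/Hg is oxidised at the anode.
E°cell = E°(cathode) − E°(anode) = (+1.40) − (+0.78) = +0.62 V.

+0.62 V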